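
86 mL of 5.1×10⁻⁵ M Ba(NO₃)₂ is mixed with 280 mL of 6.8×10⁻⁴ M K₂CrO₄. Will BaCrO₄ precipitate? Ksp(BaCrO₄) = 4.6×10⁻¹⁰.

Yes

After mixing, V = 86 mL + 280 mL = 366 mL.
[Ba²⁺] = (5.1×10⁻⁵)(86)/366 = 1.2×10⁻⁵ M
[CrO₄²⁻] = (6.8×10⁻⁴)(280)/366 = 5.2×10⁻⁴ M
Q = [Ba²⁺][CrO₄²⁻] = 6.2×10⁻⁹
Because Q > Ksp (6.2×10⁻⁹ vs 4.6×10⁻¹⁰), a precipitate of BaCrO₄ forms.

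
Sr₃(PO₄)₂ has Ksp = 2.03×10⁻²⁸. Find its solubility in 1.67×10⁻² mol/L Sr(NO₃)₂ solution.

3.30×10⁻¹² M

Sr₃(PO₄)₂(s) ⇌ 3 Sr²⁺(aq) + 2 PO₄³⁻(aq)
Let s be the solubility of Sr₃(PO₄)₂ here. The common ion gives [Sr²⁺] ≈ 1.67×10⁻² mol/L, and [PO₄³⁻] = 2s.
Ksp = [Sr²⁺]^3[PO₄³⁻]^2 = (1.67×10⁻²)^3(2s)^2
(2s)^2 = 2.03×10⁻²⁸ / (1.67×10⁻²)^3 = 4.36×10⁻²³
s = 3.30×10⁻¹² mol/L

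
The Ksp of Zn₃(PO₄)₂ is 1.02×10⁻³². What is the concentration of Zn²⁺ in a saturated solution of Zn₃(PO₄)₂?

Zn₃(PO₄)₂(s) ⇌ 3 Zn²⁺(aq) + 2 PO₄³⁻(aq)
If s mol/L of Zn₃(PO₄)₂ dissolves, [Zn²⁺] = 3s and [PO₄³⁻] = 2s.
Ksp = [Zn²⁺]^3[PO₄³⁻]^2 = (3s)^3 · (2s)^2 = 108s^5 = 1.02×10⁻³²
s = 1.57×10⁻⁷ mol/L
[Zn²⁺] = 3s = 4.70×10⁻⁷ mol/L

4.70×10⁻⁷ M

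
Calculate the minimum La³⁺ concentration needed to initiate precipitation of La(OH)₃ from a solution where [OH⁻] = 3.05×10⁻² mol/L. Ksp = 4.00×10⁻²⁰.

1.41×10⁻¹⁵ M

Precipitation begins when Q = Ksp.
La(OH)₃(s) ⇌ La³⁺(aq) + 3 OH⁻(aq)
Ksp = [La³⁺][OH⁻]^3 = [La³⁺](3.05×10⁻²)^3
[La³⁺] = 4.00×10⁻²⁰ / (3.05×10⁻²)^3 = 1.41×10⁻¹⁵
[La³⁺] = 1.41×10⁻¹⁵ mol/L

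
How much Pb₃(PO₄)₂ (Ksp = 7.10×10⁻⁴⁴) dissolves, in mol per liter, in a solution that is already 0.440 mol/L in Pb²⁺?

4.56×10⁻²² M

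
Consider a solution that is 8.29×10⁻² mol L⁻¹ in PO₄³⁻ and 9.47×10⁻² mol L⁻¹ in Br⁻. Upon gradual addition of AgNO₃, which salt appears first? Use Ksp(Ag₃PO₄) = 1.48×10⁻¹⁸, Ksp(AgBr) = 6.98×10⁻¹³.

The threshold for precipitation is Q = Ksp.
For Ag₃PO₄: [Ag⁺] = (Ksp/[PO₄³⁻])^(1/3) = 2.61×10⁻⁶ mol L⁻¹
For AgBr: [Ag⁺] = (Ksp/[Br⁻]) = 7.37×10⁻¹² mol L⁻¹
Since AgBr needs less Ag⁺ to reach saturation, it precipitates first.

AgBr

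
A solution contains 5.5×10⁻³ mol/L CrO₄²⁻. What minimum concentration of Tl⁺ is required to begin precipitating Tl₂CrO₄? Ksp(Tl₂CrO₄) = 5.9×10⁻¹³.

The threshold for precipitation is Q = Ksp.
Tl₂CrO₄(s) ⇌ 2 Tl⁺(aq) + CrO₄²⁻(aq)
Ksp = [Tl⁺]^2[CrO₄²⁻] = [Tl⁺]^2(5.5×10⁻³)
[Tl⁺]^2 = 5.9×10⁻¹³ / (5.5×10⁻³) = 1.1×10⁻¹⁰
[Tl⁺] = 1.0×10⁻⁵ mol/L

1.0×10⁻⁵ M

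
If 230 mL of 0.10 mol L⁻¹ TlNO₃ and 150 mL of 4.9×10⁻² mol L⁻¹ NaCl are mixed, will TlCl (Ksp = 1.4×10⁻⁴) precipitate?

The combined volume is 380 mL.
[Tl⁺] = (0.10)(230)/380 = 6.1×10⁻² mol L⁻¹
[Cl⁻] = (4.9×10⁻²)(150)/380 = 1.9×10⁻² mol L⁻¹
Q = [Tl⁺][Cl⁻] = 1.2×10⁻³
Since Q (1.2×10⁻³) exceeds Ksp (1.4×10⁻⁴), TlCl will precipitate.

Yes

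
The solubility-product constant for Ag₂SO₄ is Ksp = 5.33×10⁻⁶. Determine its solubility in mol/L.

1.10×10⁻² M

Ag₂SO₄(s) ⇌ 2 Ag⁺(aq) + SO₄²⁻(aq)
Call the molar solubility s, so that [Ag⁺] = 2s and [SO₄²⁻] = s.
Ksp = [Ag⁺]^2[SO₄²⁻] = (2s)^2 · s = 4s^3
4s^3 = 5.33×10⁻⁶  ⇒  s^3 = 1.33×10⁻⁶
Taking the 3rd root, s = 1.10×10⁻² M.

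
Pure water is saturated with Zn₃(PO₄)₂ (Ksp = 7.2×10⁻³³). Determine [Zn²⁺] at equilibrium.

Zn₃(PO₄)₂(s) ⇌ 3 Zn²⁺(aq) + 2 PO₄³⁻(aq)
Let s be the molar solubility. Then [Zn²⁺] = 3s and [PO₄³⁻] = 2s.
Ksp = [Zn²⁺]^3[PO₄³⁻]^2 = (3s)^3 · (2s)^2 = 108s^5 = 7.2×10⁻³³
s = 1.5×10⁻⁷ mol/L
[Zn²⁺] = 3s = 4.4×10⁻⁷ mol/L

4.4×10⁻⁷ M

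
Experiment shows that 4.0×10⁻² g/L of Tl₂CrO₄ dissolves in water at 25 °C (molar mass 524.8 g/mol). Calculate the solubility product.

Convert to molarity: s = 4.0×10⁻² / 524.8 = 7.622×10⁻⁵ mol/L
Tl₂CrO₄(s) ⇌ 2 Tl⁺(aq) + CrO₄²⁻(aq)
If s mol/L of Tl₂CrO₄ dissolves, [Tl⁺] = 2s and [CrO₄²⁻] = s.
Ksp = [Tl⁺]^2[CrO₄²⁻] = (2s)^2 · s = 4s^3
Ksp = 4 × (7.622×10⁻⁵)^3 = 1.8×10⁻¹²

Ksp = 1.8×10⁻¹²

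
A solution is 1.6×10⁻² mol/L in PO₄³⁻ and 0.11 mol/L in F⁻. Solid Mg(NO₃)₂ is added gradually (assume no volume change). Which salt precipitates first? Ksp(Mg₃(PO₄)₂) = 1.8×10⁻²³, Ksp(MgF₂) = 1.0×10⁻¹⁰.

MgF₂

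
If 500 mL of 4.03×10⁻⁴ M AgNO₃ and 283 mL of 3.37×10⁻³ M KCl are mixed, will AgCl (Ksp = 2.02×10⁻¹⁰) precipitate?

Total volume after mixing = 500 + 283 = 783 mL.
[Ag⁺] = (4.03×10⁻⁴)(500)/783 = 2.57×10⁻⁴ M
[Cl⁻] = (3.37×10⁻³)(283)/783 = 1.22×10⁻³ M
Q = [Ag⁺][Cl⁻] = 3.13×10⁻⁷
Because Q > Ksp (3.13×10⁻⁷ vs 2.02×10⁻¹⁰), a precipitate of AgCl forms.

Yes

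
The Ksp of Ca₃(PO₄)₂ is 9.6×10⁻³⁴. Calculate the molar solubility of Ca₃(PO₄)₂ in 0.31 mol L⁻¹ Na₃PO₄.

Ca₃(PO₄)₂(s) ⇌ 3 Ca²⁺(aq) + 2 PO₄³⁻(aq)
PO₄³⁻ is already present at 0.31 mol L⁻¹. If s mol/L of Ca₃(PO₄)₂ dissolves, [Ca²⁺] = 3s while [PO₄³⁻] ≈ 0.31 mol L⁻¹.
Ksp = [Ca²⁺]^3[PO₄³⁻]^2 = (3s)^3(0.31)^2
(3s)^3 = 9.6×10⁻³⁴ / (0.31)^2 = 1.0×10⁻³²
s = 7.2×10⁻¹² mol L⁻¹

7.2×10⁻¹² M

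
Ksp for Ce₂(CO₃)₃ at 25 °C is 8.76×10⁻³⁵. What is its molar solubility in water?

Ce₂(CO₃)₃(s) ⇌ 2 Ce³⁺(aq) + 3 CO₃²⁻(aq)
If s mol/L of Ce₂(CO₃)₃ dissolves, [Ce³⁺] = 2s and [CO₃²⁻] = 3s.
Ksp = [Ce³⁺]^2[CO₃²⁻]^3 = (2s)^2 · (3s)^3 = 108s^5
108s^5 = 8.76×10⁻³⁵  ⇒  s^5 = 8.11×10⁻³⁷
Taking the 5th root, s = 6.05×10⁻⁸ mol L⁻¹.

6.05×10⁻⁸ M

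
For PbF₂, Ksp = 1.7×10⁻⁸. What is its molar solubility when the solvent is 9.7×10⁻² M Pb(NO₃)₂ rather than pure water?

2.1×10⁻⁴ M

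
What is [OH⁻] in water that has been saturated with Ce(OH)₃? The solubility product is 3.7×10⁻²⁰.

1.8×10⁻⁵ M

Ce(OH)₃(s) ⇌ Ce³⁺(aq) + 3 OH⁻(aq)
Let s be the molar solubility. Then [Ce³⁺] = s and [OH⁻] = 3s.
Ksp = [Ce³⁺][OH⁻]^3 = s · (3s)^3 = 27s^4 = 3.7×10⁻²⁰
s = 6.1×10⁻⁶ mol L⁻¹
[OH⁻] = 3s = 1.8×10⁻⁵ mol L⁻¹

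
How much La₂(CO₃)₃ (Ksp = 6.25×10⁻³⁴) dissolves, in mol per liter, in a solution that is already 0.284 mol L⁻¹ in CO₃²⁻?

8.26×10⁻¹⁷ M

La₂(CO₃)₃(s) ⇌ 2 La³⁺(aq) + 3 CO₃²⁻(aq)
With CO₃²⁻ already at 0.284 mol L⁻¹ and s small, take [CO₃²⁻] ≈ 0.284 mol L⁻¹ and [La³⁺] = 2s.
Ksp = [La³⁺]^2[CO₃²⁻]^3 = (2s)^2(0.284)^3
(2s)^2 = 6.25×10⁻³⁴ / (0.284)^3 = 2.73×10⁻³²
s = 8.26×10⁻¹⁷ mol L⁻¹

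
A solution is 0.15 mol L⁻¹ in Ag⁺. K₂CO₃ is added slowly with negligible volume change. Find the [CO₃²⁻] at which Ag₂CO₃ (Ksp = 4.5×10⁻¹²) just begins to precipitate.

2.0×10⁻¹⁰ M

Precipitation begins when Q = Ksp.
Ag₂CO₃(s) ⇌ 2 Ag⁺(aq) + CO₃²⁻(aq)
Ksp = [Ag⁺]^2[CO₃²⁻] = [CO₃²⁻](0.15)^2
[CO₃²⁻] = 4.5×10⁻¹² / (0.15)^2 = 2.0×10⁻¹⁰
[CO₃²⁻] = 2.0×10⁻¹⁰ mol L⁻¹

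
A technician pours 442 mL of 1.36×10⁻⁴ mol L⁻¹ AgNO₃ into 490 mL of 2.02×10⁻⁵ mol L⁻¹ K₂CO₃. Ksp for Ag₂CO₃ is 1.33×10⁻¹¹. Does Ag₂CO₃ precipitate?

No

The combined volume is 932 mL.
[Ag⁺] = (1.36×10⁻⁴)(442)/932 = 6.45×10⁻⁵ mol L⁻¹
[CO₃²⁻] = (2.02×10⁻⁵)(490)/932 = 1.06×10⁻⁵ mol L⁻¹
Q = [Ag⁺]^2[CO₃²⁻] = 4.42×10⁻¹⁴
Q < Ksp (4.42×10⁻¹⁴ vs 1.33×10⁻¹¹); the solution remains unsaturated and no precipitate forms.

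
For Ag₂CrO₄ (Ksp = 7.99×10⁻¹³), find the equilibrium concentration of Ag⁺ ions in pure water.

1.17×10⁻⁴ M

Ag₂CrO₄(s) ⇌ 2 Ag⁺(aq) + CrO₄²⁻(aq)
With molar solubility s: [Ag⁺] = 2s, [CrO₄²⁻] = s.
Ksp = [Ag⁺]^2[CrO₄²⁻] = (2s)^2 · s = 4s^3 = 7.99×10⁻¹³
s = 5.85×10⁻⁵ mol/L
[Ag⁺] = 2s = 1.17×10⁻⁴ mol/L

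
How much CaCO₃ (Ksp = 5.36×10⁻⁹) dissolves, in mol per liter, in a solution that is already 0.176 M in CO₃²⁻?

3.05×10⁻⁸ M

CaCO₃(s) ⇌ Ca²⁺(aq) + CO₃²⁻(aq)
The solution already contains CO₃²⁻ at 0.176 M. Let s be the molar solubility of CaCO₃.
[CO₃²⁻] ≈ 0.176 M (common ion dominates); [Ca²⁺] = s.
Ksp = [Ca²⁺][CO₃²⁻] = s(0.176)
s = 5.36×10⁻⁹ / (0.176) = 3.05×10⁻⁸
s = 3.05×10⁻⁸ M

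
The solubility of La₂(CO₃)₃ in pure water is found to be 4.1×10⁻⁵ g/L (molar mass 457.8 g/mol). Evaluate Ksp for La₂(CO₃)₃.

s = (4.1×10⁻⁵ g L⁻¹)/(457.8 g mol⁻¹) = 8.956×10⁻⁸ M
La₂(CO₃)₃(s) ⇌ 2 La³⁺(aq) + 3 CO₃²⁻(aq)
With molar solubility s: [La³⁺] = 2s, [CO₃²⁻] = 3s.
Ksp = [La³⁺]^2[CO₃²⁻]^3 = (2s)^2 · (3s)^3 = 108s^5
Ksp = 108 × (8.956×10⁻⁸)^5 = 6.2×10⁻³⁴

Ksp = 6.2×10⁻³⁴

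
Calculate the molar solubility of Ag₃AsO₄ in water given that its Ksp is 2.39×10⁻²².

1.72×10⁻⁶ M

Ag₃AsO₄(s) ⇌ 3 Ag⁺(aq) + AsO₄³⁻(aq)
For each mole of Ag₃AsO₄ that dissolves per liter, [Ag⁺] = 3s and [AsO₄³⁻] = s; let s denote this solubility.
Ksp = [Ag⁺]^3[AsO₄³⁻] = (3s)^3 · s = 27s^4
27s^4 = 2.39×10⁻²²  ⇒  s^4 = 8.85×10⁻²⁴
s = (8.85×10⁻²⁴)^(1/4) = 1.72×10⁻⁶ M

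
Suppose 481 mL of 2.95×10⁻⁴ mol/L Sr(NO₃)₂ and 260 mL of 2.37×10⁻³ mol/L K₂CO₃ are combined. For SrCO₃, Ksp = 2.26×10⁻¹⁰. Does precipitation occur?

Yes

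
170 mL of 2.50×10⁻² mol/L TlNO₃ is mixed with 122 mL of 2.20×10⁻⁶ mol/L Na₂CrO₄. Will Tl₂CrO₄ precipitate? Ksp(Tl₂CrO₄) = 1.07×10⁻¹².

Yes

Total volume after mixing = 170 + 122 = 292 mL.
[Tl⁺] = (2.50×10⁻²)(170)/292 = 1.46×10⁻² mol/L
[CrO₄²⁻] = (2.20×10⁻⁶)(122)/292 = 9.19×10⁻⁷ mol/L
Q = [Tl⁺]^2[CrO₄²⁻] = 1.95×10⁻¹⁰
Because Q > Ksp (1.95×10⁻¹⁰ vs 1.07×10⁻¹²), a precipitate of Tl₂CrO₄ forms.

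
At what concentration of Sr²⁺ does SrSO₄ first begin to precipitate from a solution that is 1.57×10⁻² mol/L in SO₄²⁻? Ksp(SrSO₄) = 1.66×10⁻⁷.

1.06×10⁻⁵ M

Precipitation of each salt begins when its ion product equals Ksp.
SrSO₄(s) ⇌ Sr²⁺(aq) + SO₄²⁻(aq)
Ksp = [Sr²⁺][SO₄²⁻] = [Sr²⁺](1.57×10⁻²)
[Sr²⁺] = 1.66×10⁻⁷ / (1.57×10⁻²) = 1.06×10⁻⁵
[Sr²⁺] = 1.06×10⁻⁵ mol/L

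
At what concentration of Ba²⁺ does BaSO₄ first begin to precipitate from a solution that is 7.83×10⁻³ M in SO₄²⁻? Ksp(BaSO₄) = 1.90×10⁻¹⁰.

2.43×10⁻⁸ M

Precipitation begins when Q = Ksp.
BaSO₄(s) ⇌ Ba²⁺(aq) + SO₄²⁻(aq)
Ksp = [Ba²⁺][SO₄²⁻] = [Ba²⁺](7.83×10⁻³)
[Ba²⁺] = 1.90×10⁻¹⁰ / (7.83×10⁻³) = 2.43×10⁻⁸
[Ba²⁺] = 2.43×10⁻⁸ M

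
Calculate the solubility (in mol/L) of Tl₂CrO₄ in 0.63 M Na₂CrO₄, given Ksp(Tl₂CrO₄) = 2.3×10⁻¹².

Tl₂CrO₄(s) ⇌ 2 Tl⁺(aq) + CrO₄²⁻(aq)
With CrO₄²⁻ already at 0.63 M and s small, take [CrO₄²⁻] ≈ 0.63 M and [Tl⁺] = 2s.
Ksp = [Tl⁺]^2[CrO₄²⁻] = (2s)^2(0.63)
(2s)^2 = 2.3×10⁻¹² / (0.63) = 3.7×10⁻¹²
s = 9.6×10⁻⁷ M

9.6×10⁻⁷ M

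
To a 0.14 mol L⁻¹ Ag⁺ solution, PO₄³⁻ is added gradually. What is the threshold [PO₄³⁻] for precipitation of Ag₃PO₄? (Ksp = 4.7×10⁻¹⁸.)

1.7×10⁻¹⁵ M

Precipitation of each salt begins when its ion product equals Ksp.
Ag₃PO₄(s) ⇌ 3 Ag⁺(aq) + PO₄³⁻(aq)
Ksp = [Ag⁺]^3[PO₄³⁻] = [PO₄³⁻](0.14)^3
[PO₄³⁻] = 4.7×10⁻¹⁸ / (0.14)^3 = 1.7×10⁻¹⁵
[PO₄³⁻] = 1.7×10⁻¹⁵ mol L⁻¹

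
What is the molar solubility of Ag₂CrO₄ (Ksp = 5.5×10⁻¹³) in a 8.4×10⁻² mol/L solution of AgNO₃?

7.8×10⁻¹¹ M

Ag₂CrO₄(s) ⇌ 2 Ag⁺(aq) + CrO₄²⁻(aq)
The solution already contains Ag⁺ at 8.4×10⁻² mol/L. Let s be the molar solubility of Ag₂CrO₄.
[Ag⁺] ≈ 8.4×10⁻² mol/L (common ion dominates); [CrO₄²⁻] = s.
Ksp = [Ag⁺]^2[CrO₄²⁻] = (8.4×10⁻²)^2s
s = 5.5×10⁻¹³ / (8.4×10⁻²)^2 = 7.8×10⁻¹¹
s = 7.8×10⁻¹¹ mol/L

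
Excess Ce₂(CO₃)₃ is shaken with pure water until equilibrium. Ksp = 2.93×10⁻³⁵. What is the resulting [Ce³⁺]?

9.72×10⁻⁸ M

Ce₂(CO₃)₃(s) ⇌ 2 Ce³⁺(aq) + 3 CO₃²⁻(aq)
For each mole of Ce₂(CO₃)₃ that dissolves per liter, [Ce³⁺] = 2s and [CO₃²⁻] = 3s; let s denote this solubility.
Ksp = [Ce³⁺]^2[CO₃²⁻]^3 = (2s)^2 · (3s)^3 = 108s^5 = 2.93×10⁻³⁵
s = 4.86×10⁻⁸ M
[Ce³⁺] = 2s = 9.72×10⁻⁸ M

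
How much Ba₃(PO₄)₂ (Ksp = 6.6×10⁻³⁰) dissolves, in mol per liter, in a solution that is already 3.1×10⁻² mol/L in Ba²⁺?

Ba₃(PO₄)₂(s) ⇌ 3 Ba²⁺(aq) + 2 PO₄³⁻(aq)
Let s be the solubility of Ba₃(PO₄)₂ here. The common ion gives [Ba²⁺] ≈ 3.1×10⁻² mol/L, and [PO₄³⁻] = 2s.
Ksp = [Ba²⁺]^3[PO₄³⁻]^2 = (3.1×10⁻²)^3(2s)^2
(2s)^2 = 6.6×10⁻³⁰ / (3.1×10⁻²)^3 = 2.2×10⁻²⁵
s = 2.4×10⁻¹³ mol/L

2.4×10⁻¹³ M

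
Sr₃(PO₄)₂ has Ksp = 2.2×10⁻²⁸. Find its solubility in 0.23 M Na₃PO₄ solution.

Sr₃(PO₄)₂(s) ⇌ 3 Sr²⁺(aq) + 2 PO₄³⁻(aq)
Let s be the solubility of Sr₃(PO₄)₂ here. The common ion gives [PO₄³⁻] ≈ 0.23 M, and [Sr²⁺] = 3s.
Ksp = [Sr²⁺]^3[PO₄³⁻]^2 = (3s)^3(0.23)^2
(3s)^3 = 2.2×10⁻²⁸ / (0.23)^2 = 4.2×10⁻²⁷
s = 5.4×10⁻¹⁰ M

5.4×10⁻¹⁰ M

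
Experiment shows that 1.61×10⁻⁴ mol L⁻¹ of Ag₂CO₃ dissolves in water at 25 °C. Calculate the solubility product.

Ksp = 1.67×10⁻¹¹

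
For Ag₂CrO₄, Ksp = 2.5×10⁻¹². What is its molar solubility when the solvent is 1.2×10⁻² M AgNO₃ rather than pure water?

1.7×10⁻⁸ M

Ag₂CrO₄(s) ⇌ 2 Ag⁺(aq) + CrO₄²⁻(aq)
The solution already contains Ag⁺ at 1.2×10⁻² M. Let s be the molar solubility of Ag₂CrO₄.
[Ag⁺] ≈ 1.2×10⁻² M (common ion dominates); [CrO₄²⁻] = s.
Ksp = [Ag⁺]^2[CrO₄²⁻] = (1.2×10⁻²)^2s
s = 2.5×10⁻¹² / (1.2×10⁻²)^2 = 1.7×10⁻⁸
s = 1.7×10⁻⁸ M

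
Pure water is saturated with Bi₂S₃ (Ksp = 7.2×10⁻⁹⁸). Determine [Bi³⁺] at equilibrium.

Bi₂S₃(s) ⇌ 2 Bi³⁺(aq) + 3 S²⁻(aq)
Call the molar solubility s, so that [Bi³⁺] = 2s and [S²⁻] = 3s.
Ksp = [Bi³⁺]^2[S²⁻]^3 = (2s)^2 · (3s)^3 = 108s^5 = 7.2×10⁻⁹⁸
s = 1.5×10⁻²⁰ M
[Bi³⁺] = 2s = 2.9×10⁻²⁰ M

2.9×10⁻²⁰ M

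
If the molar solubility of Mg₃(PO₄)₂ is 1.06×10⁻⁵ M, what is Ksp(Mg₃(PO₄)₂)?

Mg₃(PO₄)₂(s) ⇌ 3 Mg²⁺(aq) + 2 PO₄³⁻(aq)
Call the molar solubility s, so that [Mg²⁺] = 3s and [PO₄³⁻] = 2s.
Ksp = [Mg²⁺]^3[PO₄³⁻]^2 = (3s)^3 · (2s)^2 = 108s^5
Ksp = 108 × (1.06×10⁻⁵)^5 = 1.45×10⁻²³

Ksp = 1.45×10⁻²³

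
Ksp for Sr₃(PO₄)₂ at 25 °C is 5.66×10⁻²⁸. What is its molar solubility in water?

1.39×10⁻⁶ M

Sr₃(PO₄)₂(s) ⇌ 3 Sr²⁺(aq) + 2 PO₄³⁻(aq)
With molar solubility s: [Sr²⁺] = 3s, [PO₄³⁻] = 2s.
Ksp = [Sr²⁺]^3[PO₄³⁻]^2 = (3s)^3 · (2s)^2 = 108s^5
108s^5 = 5.66×10⁻²⁸  ⇒  s^5 = 5.24×10⁻³⁰
Taking the 5th root, s = 1.39×10⁻⁶ M.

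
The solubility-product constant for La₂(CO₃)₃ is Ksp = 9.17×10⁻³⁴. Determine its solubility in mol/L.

9.68×10⁻⁸ M

La₂(CO₃)₃(s) ⇌ 2 La³⁺(aq) + 3 CO₃²⁻(aq)
For each mole of La₂(CO₃)₃ that dissolves per liter, [La³⁺] = 2s and [CO₃²⁻] = 3s; let s denote this solubility.
Ksp = [La³⁺]^2[CO₃²⁻]^3 = (2s)^2 · (3s)^3 = 108s^5
108s^5 = 9.17×10⁻³⁴  ⇒  s^5 = 8.49×10⁻³⁶
s = (8.49×10⁻³⁶)^(1/5) = 9.68×10⁻⁸ mol L⁻¹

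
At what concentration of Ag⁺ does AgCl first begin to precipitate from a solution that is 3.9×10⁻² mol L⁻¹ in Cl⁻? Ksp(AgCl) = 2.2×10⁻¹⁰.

5.6×10⁻⁹ M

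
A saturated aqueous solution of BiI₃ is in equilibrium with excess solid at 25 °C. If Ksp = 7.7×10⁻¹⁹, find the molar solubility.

1.3×10⁻⁵ M

BiI₃(s) ⇌ Bi³⁺(aq) + 3 I⁻(aq)
If s mol/L of BiI₃ dissolves, [Bi³⁺] = s and [I⁻] = 3s.
Ksp = [Bi³⁺][I⁻]^3 = s · (3s)^3 = 27s^4
27s^4 = 7.7×10⁻¹⁹  ⇒  s^4 = 2.9×10⁻²⁰
s = 1.3×10⁻⁵ mol L⁻¹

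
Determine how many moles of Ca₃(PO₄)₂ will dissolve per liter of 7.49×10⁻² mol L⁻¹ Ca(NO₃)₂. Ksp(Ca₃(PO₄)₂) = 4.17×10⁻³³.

Ca₃(PO₄)₂(s) ⇌ 3 Ca²⁺(aq) + 2 PO₄³⁻(aq)
Let s be the solubility of Ca₃(PO₄)₂ here. The common ion gives [Ca²⁺] ≈ 7.49×10⁻² mol L⁻¹, and [PO₄³⁻] = 2s.
Ksp = [Ca²⁺]^3[PO₄³⁻]^2 = (7.49×10⁻²)^3(2s)^2
(2s)^2 = 4.17×10⁻³³ / (7.49×10⁻²)^3 = 9.92×10⁻³⁰
s = 1.58×10⁻¹⁵ mol L⁻¹

1.58×10⁻¹⁵ M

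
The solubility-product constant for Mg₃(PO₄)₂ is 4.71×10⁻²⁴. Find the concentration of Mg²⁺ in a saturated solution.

Mg₃(PO₄)₂(s) ⇌ 3 Mg²⁺(aq) + 2 PO₄³⁻(aq)
Let s be the molar solubility. Then [Mg²⁺] = 3s and [PO₄³⁻] = 2s.
Ksp = [Mg²⁺]^3[PO₄³⁻]^2 = (3s)^3 · (2s)^2 = 108s^5 = 4.71×10⁻²⁴
s = 8.47×10⁻⁶ M
[Mg²⁺] = 3s = 2.54×10⁻⁵ M

2.54×10⁻⁵ M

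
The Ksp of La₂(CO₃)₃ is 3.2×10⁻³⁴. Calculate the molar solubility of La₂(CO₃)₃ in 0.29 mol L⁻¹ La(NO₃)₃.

La₂(CO₃)₃(s) ⇌ 2 La³⁺(aq) + 3 CO₃²⁻(aq)
La³⁺ is already present at 0.29 mol L⁻¹. If s mol/L of La₂(CO₃)₃ dissolves, [CO₃²⁻] = 3s while [La³⁺] ≈ 0.29 mol L⁻¹.
Ksp = [La³⁺]^2[CO₃²⁻]^3 = (0.29)^2(3s)^3
(3s)^3 = 3.2×10⁻³⁴ / (0.29)^2 = 3.8×10⁻³³
s = 5.2×10⁻¹² mol L⁻¹

5.2×10⁻¹² M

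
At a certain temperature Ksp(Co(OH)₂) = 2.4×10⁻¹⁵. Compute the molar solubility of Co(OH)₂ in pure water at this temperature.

Co(OH)₂(s) ⇌ Co²⁺(aq) + 2 OH⁻(aq)
Let s be the molar solubility. Then [Co²⁺] = s and [OH⁻] = 2s.
Ksp = [Co²⁺][OH⁻]^2 = s · (2s)^2 = 4s^3
4s^3 = 2.4×10⁻¹⁵  ⇒  s^3 = 6.0×10⁻¹⁶
s = 8.4×10⁻⁶ mol L⁻¹

8.4×10⁻⁶ M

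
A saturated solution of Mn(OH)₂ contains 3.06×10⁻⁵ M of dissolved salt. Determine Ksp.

Mn(OH)₂(s) ⇌ Mn²⁺(aq) + 2 OH⁻(aq)
With molar solubility s: [Mn²⁺] = s, [OH⁻] = 2s.
Ksp = [Mn²⁺][OH⁻]^2 = s · (2s)^2 = 4s^3
Ksp = 4 × (3.06×10⁻⁵)^3 = 1.15×10⁻¹³

Ksp = 1.15×10⁻¹³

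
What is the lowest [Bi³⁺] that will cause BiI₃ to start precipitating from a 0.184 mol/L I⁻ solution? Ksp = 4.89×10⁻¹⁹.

7.85×10⁻¹⁷ M

Precipitation of each salt begins when its ion product equals Ksp.
BiI₃(s) ⇌ Bi³⁺(aq) + 3 I⁻(aq)
Ksp = [Bi³⁺][I⁻]^3 = [Bi³⁺](0.184)^3
[Bi³⁺] = 4.89×10⁻¹⁹ / (0.184)^3 = 7.85×10⁻¹⁷
[Bi³⁺] = 7.85×10⁻¹⁷ mol/L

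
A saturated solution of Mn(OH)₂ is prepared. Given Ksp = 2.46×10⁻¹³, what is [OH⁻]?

7.89×10⁻⁵ M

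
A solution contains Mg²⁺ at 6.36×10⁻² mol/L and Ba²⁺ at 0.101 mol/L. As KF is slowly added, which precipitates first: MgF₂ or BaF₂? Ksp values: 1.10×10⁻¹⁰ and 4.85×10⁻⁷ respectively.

MgF₂

Each salt precipitates once Q = Ksp for that salt.
For MgF₂: [F⁻] = (Ksp/[Mg²⁺])^(1/2) = 4.16×10⁻⁵ mol/L
For BaF₂: [F⁻] = (Ksp/[Ba²⁺])^(1/2) = 2.19×10⁻³ mol/L
The smaller threshold [F⁻] is reached first, so MgF₂ precipitates first.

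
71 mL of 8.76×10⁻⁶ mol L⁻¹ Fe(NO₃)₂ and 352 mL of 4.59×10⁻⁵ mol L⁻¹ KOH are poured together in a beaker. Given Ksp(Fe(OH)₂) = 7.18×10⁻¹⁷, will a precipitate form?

After mixing, V = 71 mL + 352 mL = 423 mL.
[Fe²⁺] = (8.76×10⁻⁶)(71)/423 = 1.47×10⁻⁶ mol L⁻¹
[OH⁻] = (4.59×10⁻⁵)(352)/423 = 3.82×10⁻⁵ mol L⁻¹
Q = [Fe²⁺][OH⁻]^2 = 2.15×10⁻¹⁵
Because Q > Ksp (2.15×10⁻¹⁵ vs 7.18×10⁻¹⁷), a precipitate of Fe(OH)₂ forms.

Yes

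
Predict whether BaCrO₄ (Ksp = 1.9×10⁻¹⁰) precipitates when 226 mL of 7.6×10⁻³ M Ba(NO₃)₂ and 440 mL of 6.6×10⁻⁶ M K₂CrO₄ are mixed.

Yes

The combined volume is 666 mL.
[Ba²⁺] = (7.6×10⁻³)(226)/666 = 2.6×10⁻³ M
[CrO₄²⁻] = (6.6×10⁻⁶)(440)/666 = 4.4×10⁻⁶ M
Q = [Ba²⁺][CrO₄²⁻] = 1.1×10⁻⁸
Q = 1.1×10⁻⁸ > Ksp = 1.9×10⁻¹⁰, so the solution is supersaturated and BaCrO₄ precipitates.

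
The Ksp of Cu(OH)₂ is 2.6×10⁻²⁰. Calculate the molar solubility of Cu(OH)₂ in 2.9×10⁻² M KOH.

3.1×10⁻¹⁷ M

Cu(OH)₂(s) ⇌ Cu²⁺(aq) + 2 OH⁻(aq)
The solution already contains OH⁻ at 2.9×10⁻² M. Let s be the molar solubility of Cu(OH)₂.
[OH⁻] ≈ 2.9×10⁻² M (common ion dominates); [Cu²⁺] = s.
Ksp = [Cu²⁺][OH⁻]^2 = s(2.9×10⁻²)^2
s = 2.6×10⁻²⁰ / (2.9×10⁻²)^2 = 3.1×10⁻¹⁷
s = 3.1×10⁻¹⁷ M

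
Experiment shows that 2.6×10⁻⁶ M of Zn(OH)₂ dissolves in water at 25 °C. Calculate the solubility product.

Zn(OH)₂(s) ⇌ Zn²⁺(aq) + 2 OH⁻(aq)
Call the molar solubility s, so that [Zn²⁺] = s and [OH⁻] = 2s.
Ksp = [Zn²⁺][OH⁻]^2 = s · (2s)^2 = 4s^3
Ksp = 4 × (2.6×10⁻⁶)^3 = 7.0×10⁻¹⁷

Ksp = 7.0×10⁻¹⁷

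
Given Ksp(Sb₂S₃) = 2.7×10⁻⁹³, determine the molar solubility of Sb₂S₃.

Sb₂S₃(s) ⇌ 2 Sb³⁺(aq) + 3 S²⁻(aq)
Let s be the molar solubility. Then [Sb³⁺] = 2s and [S²⁻] = 3s.
Ksp = [Sb³⁺]^2[S²⁻]^3 = (2s)^2 · (3s)^3 = 108s^5
108s^5 = 2.7×10⁻⁹³  ⇒  s^5 = 2.5×10⁻⁹⁵
s = 1.2×10⁻¹⁹ M

1.2×10⁻¹⁹ M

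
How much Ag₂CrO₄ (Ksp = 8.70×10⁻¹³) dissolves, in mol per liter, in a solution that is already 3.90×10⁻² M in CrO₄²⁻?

Ag₂CrO₄(s) ⇌ 2 Ag⁺(aq) + CrO₄²⁻(aq)
With CrO₄²⁻ already at 3.90×10⁻² M and s small, take [CrO₄²⁻] ≈ 3.90×10⁻² M and [Ag⁺] = 2s.
Ksp = [Ag⁺]^2[CrO₄²⁻] = (2s)^2(3.90×10⁻²)
(2s)^2 = 8.70×10⁻¹³ / (3.90×10⁻²) = 2.23×10⁻¹¹
s = 2.36×10⁻⁶ M

2.36×10⁻⁶ M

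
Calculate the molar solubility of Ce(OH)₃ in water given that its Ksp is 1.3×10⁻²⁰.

4.7×10⁻⁶ M

Ce(OH)₃(s) ⇌ Ce³⁺(aq) + 3 OH⁻(aq)
For each mole of Ce(OH)₃ that dissolves per liter, [Ce³⁺] = s and [OH⁻] = 3s; let s denote this solubility.
Ksp = [Ce³⁺][OH⁻]^3 = s · (3s)^3 = 27s^4
27s^4 = 1.3×10⁻²⁰  ⇒  s^4 = 4.8×10⁻²²
s = 4.7×10⁻⁶ mol/L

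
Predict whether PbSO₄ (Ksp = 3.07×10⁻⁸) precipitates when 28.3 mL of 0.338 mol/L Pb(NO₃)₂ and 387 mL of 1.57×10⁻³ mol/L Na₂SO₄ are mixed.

After mixing, V = 28.3 mL + 387 mL = 415.3 mL.
[Pb²⁺] = (0.338)(28.3)/415.3 = 2.30×10⁻² mol/L
[SO₄²⁻] = (1.57×10⁻³)(387)/415.3 = 1.46×10⁻³ mol/L
Q = [Pb²⁺][SO₄²⁻] = 3.37×10⁻⁵
Because Q > Ksp (3.37×10⁻⁵ vs 3.07×10⁻⁸), a precipitate of PbSO₄ forms.

Yes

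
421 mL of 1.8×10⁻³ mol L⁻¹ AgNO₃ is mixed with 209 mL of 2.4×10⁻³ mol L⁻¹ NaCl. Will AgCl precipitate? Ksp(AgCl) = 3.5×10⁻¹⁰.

The combined volume is 630 mL.
[Ag⁺] = (1.8×10⁻³)(421)/630 = 1.2×10⁻³ mol L⁻¹
[Cl⁻] = (2.4×10⁻³)(209)/630 = 8.0×10⁻⁴ mol L⁻¹
Q = [Ag⁺][Cl⁻] = 9.6×10⁻⁷
Since Q (9.6×10⁻⁷) exceeds Ksp (3.5×10⁻¹⁰), AgCl will precipitate.

Yes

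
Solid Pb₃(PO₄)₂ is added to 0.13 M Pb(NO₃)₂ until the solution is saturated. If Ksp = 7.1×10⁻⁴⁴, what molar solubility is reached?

2.8×10⁻²¹ M

Pb₃(PO₄)₂(s) ⇌ 3 Pb²⁺(aq) + 2 PO₄³⁻(aq)
The solution already contains Pb²⁺ at 0.13 M. Let s be the molar solubility of Pb₃(PO₄)₂.
[Pb²⁺] ≈ 0.13 M (common ion dominates); [PO₄³⁻] = 2s.
Ksp = [Pb²⁺]^3[PO₄³⁻]^2 = (0.13)^3(2s)^2
(2s)^2 = 7.1×10⁻⁴⁴ / (0.13)^3 = 3.2×10⁻⁴¹
s = 2.8×10⁻²¹ M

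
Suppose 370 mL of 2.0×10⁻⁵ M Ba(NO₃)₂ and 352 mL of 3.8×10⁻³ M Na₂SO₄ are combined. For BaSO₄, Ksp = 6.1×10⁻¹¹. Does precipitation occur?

Total volume after mixing = 370 + 352 = 722 mL.
[Ba²⁺] = (2.0×10⁻⁵)(370)/722 = 1.0×10⁻⁵ M
[SO₄²⁻] = (3.8×10⁻³)(352)/722 = 1.9×10⁻³ M
Q = [Ba²⁺][SO₄²⁻] = 1.9×10⁻⁸
Q = 1.9×10⁻⁸ > Ksp = 6.1×10⁻¹¹, so the solution is supersaturated and BaSO₄ precipitates.

Yes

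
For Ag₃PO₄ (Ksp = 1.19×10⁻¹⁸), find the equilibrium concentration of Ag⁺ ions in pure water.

4.35×10⁻⁵ M

Ag₃PO₄(s) ⇌ 3 Ag⁺(aq) + PO₄³⁻(aq)
For each mole of Ag₃PO₄ that dissolves per liter, [Ag⁺] = 3s and [PO₄³⁻] = s; let s denote this solubility.
Ksp = [Ag⁺]^3[PO₄³⁻] = (3s)^3 · s = 27s^4 = 1.19×10⁻¹⁸
s = 1.45×10⁻⁵ M
[Ag⁺] = 3s = 4.35×10⁻⁵ M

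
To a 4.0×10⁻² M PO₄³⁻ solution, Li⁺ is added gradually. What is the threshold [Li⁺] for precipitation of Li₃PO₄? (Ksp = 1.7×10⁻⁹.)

Precipitation begins when Q = Ksp.
Li₃PO₄(s) ⇌ 3 Li⁺(aq) + PO₄³⁻(aq)
Ksp = [Li⁺]^3[PO₄³⁻] = [Li⁺]^3(4.0×10⁻²)
[Li⁺]^3 = 1.7×10⁻⁹ / (4.0×10⁻²) = 4.3×10⁻⁸
[Li⁺] = 3.5×10⁻³ M

3.5×10⁻³ M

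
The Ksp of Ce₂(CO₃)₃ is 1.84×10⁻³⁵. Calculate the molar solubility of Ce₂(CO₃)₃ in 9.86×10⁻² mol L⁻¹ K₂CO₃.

6.93×10⁻¹⁷ M

Ce₂(CO₃)₃(s) ⇌ 2 Ce³⁺(aq) + 3 CO₃²⁻(aq)
The solution already contains CO₃²⁻ at 9.86×10⁻² mol L⁻¹. Let s be the molar solubility of Ce₂(CO₃)₃.
[CO₃²⁻] ≈ 9.86×10⁻² mol L⁻¹ (common ion dominates); [Ce³⁺] = 2s.
Ksp = [Ce³⁺]^2[CO₃²⁻]^3 = (2s)^2(9.86×10⁻²)^3
(2s)^2 = 1.84×10⁻³⁵ / (9.86×10⁻²)^3 = 1.92×10⁻³²
s = 6.93×10⁻¹⁷ mol L⁻¹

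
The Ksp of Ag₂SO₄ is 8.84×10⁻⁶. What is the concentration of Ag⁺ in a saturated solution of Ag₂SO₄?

2.61×10⁻² M

Ag₂SO₄(s) ⇌ 2 Ag⁺(aq) + SO₄²⁻(aq)
Call the molar solubility s, so that [Ag⁺] = 2s and [SO₄²⁻] = s.
Ksp = [Ag⁺]^2[SO₄²⁻] = (2s)^2 · s = 4s^3 = 8.84×10⁻⁶
s = 1.30×10⁻² mol L⁻¹
[Ag⁺] = 2s = 2.61×10⁻² mol L⁻¹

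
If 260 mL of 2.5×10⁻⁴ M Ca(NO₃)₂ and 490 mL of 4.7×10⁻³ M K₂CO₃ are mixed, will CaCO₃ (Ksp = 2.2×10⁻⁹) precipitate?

Yes

Total volume after mixing = 260 + 490 = 750 mL.
[Ca²⁺] = (2.5×10⁻⁴)(260)/750 = 8.7×10⁻⁵ M
[CO₃²⁻] = (4.7×10⁻³)(490)/750 = 3.1×10⁻³ M
Q = [Ca²⁺][CO₃²⁻] = 2.7×10⁻⁷
Q = 2.7×10⁻⁷ > Ksp = 2.2×10⁻⁹, so the solution is supersaturated and CaCO₃ precipitates.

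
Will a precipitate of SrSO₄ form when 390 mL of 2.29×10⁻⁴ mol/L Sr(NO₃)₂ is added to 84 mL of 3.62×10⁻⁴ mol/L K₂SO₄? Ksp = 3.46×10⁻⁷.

No

Total volume after mixing = 390 + 84 = 474 mL.
[Sr²⁺] = (2.29×10⁻⁴)(390)/474 = 1.88×10⁻⁴ mol/L
[SO₄²⁻] = (3.62×10⁻⁴)(84)/474 = 6.42×10⁻⁵ mol/L
Q = [Sr²⁺][SO₄²⁻] = 1.21×10⁻⁸
Since Q (1.21×10⁻⁸) is less than Ksp (3.46×10⁻⁷), no SrSO₄ precipitates.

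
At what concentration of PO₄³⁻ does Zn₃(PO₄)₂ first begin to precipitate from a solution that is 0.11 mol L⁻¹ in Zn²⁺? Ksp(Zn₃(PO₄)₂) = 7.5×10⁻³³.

2.4×10⁻¹⁵ M

The threshold for precipitation is Q = Ksp.
Zn₃(PO₄)₂(s) ⇌ 3 Zn²⁺(aq) + 2 PO₄³⁻(aq)
Ksp = [Zn²⁺]^3[PO₄³⁻]^2 = [PO₄³⁻]^2(0.11)^3
[PO₄³⁻]^2 = 7.5×10⁻³³ / (0.11)^3 = 5.6×10⁻³⁰
[PO₄³⁻] = 2.4×10⁻¹⁵ mol L⁻¹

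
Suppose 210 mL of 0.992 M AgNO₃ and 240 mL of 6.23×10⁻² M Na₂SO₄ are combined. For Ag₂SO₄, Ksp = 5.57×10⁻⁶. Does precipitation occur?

The combined volume is 450 mL.
[Ag⁺] = (0.992)(210)/450 = 0.463 M
[SO₄²⁻] = (6.23×10⁻²)(240)/450 = 3.32×10⁻² M
Q = [Ag⁺]^2[SO₄²⁻] = 7.12×10⁻³
Q = 7.12×10⁻³ > Ksp = 5.57×10⁻⁶, so the solution is supersaturated and Ag₂SO₄ precipitates.

Yes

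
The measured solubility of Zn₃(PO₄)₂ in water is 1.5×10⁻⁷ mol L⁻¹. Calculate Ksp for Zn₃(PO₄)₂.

Zn₃(PO₄)₂(s) ⇌ 3 Zn²⁺(aq) + 2 PO₄³⁻(aq)
With molar solubility s: [Zn²⁺] = 3s, [PO₄³⁻] = 2s.
Ksp = [Zn²⁺]^3[PO₄³⁻]^2 = (3s)^3 · (2s)^2 = 108s^5
Ksp = 108 × (1.5×10⁻⁷)^5 = 8.2×10⁻³³

Ksp = 8.2×10⁻³³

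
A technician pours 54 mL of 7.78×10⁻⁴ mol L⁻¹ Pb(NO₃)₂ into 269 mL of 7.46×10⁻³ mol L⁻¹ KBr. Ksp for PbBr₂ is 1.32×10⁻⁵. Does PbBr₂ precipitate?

No

Total volume after mixing = 54 + 269 = 323 mL.
[Pb²⁺] = (7.78×10⁻⁴)(54)/323 = 1.30×10⁻⁴ mol L⁻¹
[Br⁻] = (7.46×10⁻³)(269)/323 = 6.21×10⁻³ mol L⁻¹
Q = [Pb²⁺][Br⁻]^2 = 5.02×10⁻⁹
Q < Ksp (5.02×10⁻⁹ vs 1.32×10⁻⁵); the solution remains unsaturated and no precipitate forms.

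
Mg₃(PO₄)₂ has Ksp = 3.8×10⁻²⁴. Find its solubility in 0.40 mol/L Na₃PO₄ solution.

Mg₃(PO₄)₂(s) ⇌ 3 Mg²⁺(aq) + 2 PO₄³⁻(aq)
PO₄³⁻ is already present at 0.40 mol/L. If s mol/L of Mg₃(PO₄)₂ dissolves, [Mg²⁺] = 3s while [PO₄³⁻] ≈ 0.40 mol/L.
Ksp = [Mg²⁺]^3[PO₄³⁻]^2 = (3s)^3(0.40)^2
(3s)^3 = 3.8×10⁻²⁴ / (0.40)^2 = 2.4×10⁻²³
s = 9.6×10⁻⁹ mol/L

9.6×10⁻⁹ M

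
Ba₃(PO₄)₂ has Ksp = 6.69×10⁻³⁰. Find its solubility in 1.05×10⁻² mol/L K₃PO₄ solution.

1.31×10⁻⁹ M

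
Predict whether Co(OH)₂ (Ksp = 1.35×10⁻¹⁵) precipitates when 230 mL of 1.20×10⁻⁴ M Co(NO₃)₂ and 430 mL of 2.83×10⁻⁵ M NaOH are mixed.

Total volume after mixing = 230 + 430 = 660 mL.
[Co²⁺] = (1.20×10⁻⁴)(230)/660 = 4.18×10⁻⁵ M
[OH⁻] = (2.83×10⁻⁵)(430)/660 = 1.84×10⁻⁵ M
Q = [Co²⁺][OH⁻]^2 = 1.42×10⁻¹⁴
Because Q > Ksp (1.42×10⁻¹⁴ vs 1.35×10⁻¹⁵), a precipitate of Co(OH)₂ forms.

Yes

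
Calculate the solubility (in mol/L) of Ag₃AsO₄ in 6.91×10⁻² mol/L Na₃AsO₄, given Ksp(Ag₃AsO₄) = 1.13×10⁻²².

Ag₃AsO₄(s) ⇌ 3 Ag⁺(aq) + AsO₄³⁻(aq)
With AsO₄³⁻ already at 6.91×10⁻² mol/L and s small, take [AsO₄³⁻] ≈ 6.91×10⁻² mol/L and [Ag⁺] = 3s.
Ksp = [Ag⁺]^3[AsO₄³⁻] = (3s)^3(6.91×10⁻²)
(3s)^3 = 1.13×10⁻²² / (6.91×10⁻²) = 1.64×10⁻²¹
s = 3.93×10⁻⁸ mol/L

3.93×10⁻⁸ M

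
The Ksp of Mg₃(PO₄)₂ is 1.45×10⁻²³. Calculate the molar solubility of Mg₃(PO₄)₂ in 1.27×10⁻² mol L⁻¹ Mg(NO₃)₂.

1.33×10⁻⁹ M

Mg₃(PO₄)₂(s) ⇌ 3 Mg²⁺(aq) + 2 PO₄³⁻(aq)
Let s be the solubility of Mg₃(PO₄)₂ here. The common ion gives [Mg²⁺] ≈ 1.27×10⁻² mol L⁻¹, and [PO₄³⁻] = 2s.
Ksp = [Mg²⁺]^3[PO₄³⁻]^2 = (1.27×10⁻²)^3(2s)^2
(2s)^2 = 1.45×10⁻²³ / (1.27×10⁻²)^3 = 7.08×10⁻¹⁸
s = 1.33×10⁻⁹ mol L⁻¹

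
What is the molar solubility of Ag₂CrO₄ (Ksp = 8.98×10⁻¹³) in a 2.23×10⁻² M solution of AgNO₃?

Ag₂CrO₄(s) ⇌ 2 Ag⁺(aq) + CrO₄²⁻(aq)
With Ag⁺ already at 2.23×10⁻² M and s small, take [Ag⁺] ≈ 2.23×10⁻² M and [CrO₄²⁻] = s.
Ksp = [Ag⁺]^2[CrO₄²⁻] = (2.23×10⁻²)^2s
s = 8.98×10⁻¹³ / (2.23×10⁻²)^2 = 1.81×10⁻⁹
s = 1.81×10⁻⁹ M

1.81×10⁻⁹ M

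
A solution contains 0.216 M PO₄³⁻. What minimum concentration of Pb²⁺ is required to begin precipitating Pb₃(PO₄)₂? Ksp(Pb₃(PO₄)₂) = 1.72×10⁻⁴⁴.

7.17×10⁻¹⁵ M

Each salt precipitates once Q = Ksp for that salt.
Pb₃(PO₄)₂(s) ⇌ 3 Pb²⁺(aq) + 2 PO₄³⁻(aq)
Ksp = [Pb²⁺]^3[PO₄³⁻]^2 = [Pb²⁺]^3(0.216)^2
[Pb²⁺]^3 = 1.72×10⁻⁴⁴ / (0.216)^2 = 3.69×10⁻⁴³
[Pb²⁺] = 7.17×10⁻¹⁵ M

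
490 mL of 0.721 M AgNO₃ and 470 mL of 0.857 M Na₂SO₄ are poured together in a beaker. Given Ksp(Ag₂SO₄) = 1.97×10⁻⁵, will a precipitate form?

Yes

After mixing, V = 490 mL + 470 mL = 960 mL.
[Ag⁺] = (0.721)(490)/960 = 0.368 M
[SO₄²⁻] = (0.857)(470)/960 = 0.420 M
Q = [Ag⁺]^2[SO₄²⁻] = 5.68×10⁻²
Because Q > Ksp (5.68×10⁻² vs 1.97×10⁻⁵), a precipitate of Ag₂SO₄ forms.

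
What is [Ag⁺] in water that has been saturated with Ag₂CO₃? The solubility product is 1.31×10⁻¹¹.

2.97×10⁻⁴ M

Ag₂CO₃(s) ⇌ 2 Ag⁺(aq) + CO₃²⁻(aq)
If s mol/L of Ag₂CO₃ dissolves, [Ag⁺] = 2s and [CO₃²⁻] = s.
Ksp = [Ag⁺]^2[CO₃²⁻] = (2s)^2 · s = 4s^3 = 1.31×10⁻¹¹
s = 1.49×10⁻⁴ mol L⁻¹
[Ag⁺] = 2s = 2.97×10⁻⁴ mol L⁻¹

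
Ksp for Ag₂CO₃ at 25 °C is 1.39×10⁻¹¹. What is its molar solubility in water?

Ag₂CO₃(s) ⇌ 2 Ag⁺(aq) + CO₃²⁻(aq)
If s mol/L of Ag₂CO₃ dissolves, [Ag⁺] = 2s and [CO₃²⁻] = s.
Ksp = [Ag⁺]^2[CO₃²⁻] = (2s)^2 · s = 4s^3
4s^3 = 1.39×10⁻¹¹  ⇒  s^3 = 3.48×10⁻¹²
s = (3.48×10⁻¹²)^(1/3) = 1.51×10⁻⁴ M

1.51×10⁻⁴ M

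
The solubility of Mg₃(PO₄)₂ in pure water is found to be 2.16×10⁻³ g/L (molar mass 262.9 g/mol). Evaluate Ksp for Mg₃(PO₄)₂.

Ksp = 4.04×10⁻²⁴

Convert to molarity: s = 2.16×10⁻³ / 262.9 = 8.2161×10⁻⁶ mol/L
Mg₃(PO₄)₂(s) ⇌ 3 Mg²⁺(aq) + 2 PO₄³⁻(aq)
Call the molar solubility s, so that [Mg²⁺] = 3s and [PO₄³⁻] = 2s.
Ksp = [Mg²⁺]^3[PO₄³⁻]^2 = (3s)^3 · (2s)^2 = 108s^5
Ksp = 108 × (8.2161×10⁻⁶)^5 = 4.04×10⁻²⁴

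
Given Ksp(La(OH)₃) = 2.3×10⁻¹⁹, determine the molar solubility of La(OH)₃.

La(OH)₃(s) ⇌ La³⁺(aq) + 3 OH⁻(aq)
If s mol/L of La(OH)₃ dissolves, [La³⁺] = s and [OH⁻] = 3s.
Ksp = [La³⁺][OH⁻]^3 = s · (3s)^3 = 27s^4
27s^4 = 2.3×10⁻¹⁹  ⇒  s^4 = 8.5×10⁻²¹
s = (8.5×10⁻²¹)^(1/4) = 9.6×10⁻⁶ mol/L

9.6×10⁻⁶ M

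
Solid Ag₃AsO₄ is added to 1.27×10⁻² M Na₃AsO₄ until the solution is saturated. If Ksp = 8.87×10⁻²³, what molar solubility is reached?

6.37×10⁻⁸ M

Ag₃AsO₄(s) ⇌ 3 Ag⁺(aq) + AsO₄³⁻(aq)
AsO₄³⁻ is already present at 1.27×10⁻² M. If s mol/L of Ag₃AsO₄ dissolves, [Ag⁺] = 3s while [AsO₄³⁻] ≈ 1.27×10⁻² M.
Ksp = [Ag⁺]^3[AsO₄³⁻] = (3s)^3(1.27×10⁻²)
(3s)^3 = 8.87×10⁻²³ / (1.27×10⁻²) = 6.98×10⁻²¹
s = 6.37×10⁻⁸ M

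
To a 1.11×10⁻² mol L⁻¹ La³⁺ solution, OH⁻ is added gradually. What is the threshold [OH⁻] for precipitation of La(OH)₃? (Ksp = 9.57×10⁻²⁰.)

2.05×10⁻⁶ M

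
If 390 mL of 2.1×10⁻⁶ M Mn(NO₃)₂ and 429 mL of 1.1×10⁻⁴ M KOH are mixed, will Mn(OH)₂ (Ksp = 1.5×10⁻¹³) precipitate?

No

After mixing, V = 390 mL + 429 mL = 819 mL.
[Mn²⁺] = (2.1×10⁻⁶)(390)/819 = 1.0×10⁻⁶ M
[OH⁻] = (1.1×10⁻⁴)(429)/819 = 5.8×10⁻⁵ M
Q = [Mn²⁺][OH⁻]^2 = 3.3×10⁻¹⁵
Q < Ksp (3.3×10⁻¹⁵ vs 1.5×10⁻¹³); the solution remains unsaturated and no precipitate forms.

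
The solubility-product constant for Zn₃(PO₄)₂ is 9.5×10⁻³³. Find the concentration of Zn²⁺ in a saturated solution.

Zn₃(PO₄)₂(s) ⇌ 3 Zn²⁺(aq) + 2 PO₄³⁻(aq)
With molar solubility s: [Zn²⁺] = 3s, [PO₄³⁻] = 2s.
Ksp = [Zn²⁺]^3[PO₄³⁻]^2 = (3s)^3 · (2s)^2 = 108s^5 = 9.5×10⁻³³
s = 1.5×10⁻⁷ M
[Zn²⁺] = 3s = 4.6×10⁻⁷ M

4.6×10⁻⁷ M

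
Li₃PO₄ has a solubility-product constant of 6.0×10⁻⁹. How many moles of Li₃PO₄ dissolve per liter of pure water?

Li₃PO₄(s) ⇌ 3 Li⁺(aq) + PO₄³⁻(aq)
For each mole of Li₃PO₄ that dissolves per liter, [Li⁺] = 3s and [PO₄³⁻] = s; let s denote this solubility.
Ksp = [Li⁺]^3[PO₄³⁻] = (3s)^3 · s = 27s^4
27s^4 = 6.0×10⁻⁹  ⇒  s^4 = 2.2×10⁻¹⁰
Taking the 4th root, s = 3.9×10⁻³ M.

3.9×10⁻³ M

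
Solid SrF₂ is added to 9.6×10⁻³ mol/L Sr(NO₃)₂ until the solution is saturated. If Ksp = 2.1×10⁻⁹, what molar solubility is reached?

2.3×10⁻⁴ M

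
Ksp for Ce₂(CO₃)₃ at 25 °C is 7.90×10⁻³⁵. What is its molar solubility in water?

Ce₂(CO₃)₃(s) ⇌ 2 Ce³⁺(aq) + 3 CO₃²⁻(aq)
If s mol/L of Ce₂(CO₃)₃ dissolves, [Ce³⁺] = 2s and [CO₃²⁻] = 3s.
Ksp = [Ce³⁺]^2[CO₃²⁻]^3 = (2s)^2 · (3s)^3 = 108s^5
108s^5 = 7.90×10⁻³⁵  ⇒  s^5 = 7.31×10⁻³⁷
s = (7.31×10⁻³⁷)^(1/5) = 5.93×10⁻⁸ mol L⁻¹

5.93×10⁻⁸ M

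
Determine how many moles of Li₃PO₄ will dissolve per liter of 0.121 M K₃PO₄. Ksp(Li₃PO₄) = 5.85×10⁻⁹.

1.21×10⁻³ M

Li₃PO₄(s) ⇌ 3 Li⁺(aq) + PO₄³⁻(aq)
With PO₄³⁻ already at 0.121 M and s small, take [PO₄³⁻] ≈ 0.121 M and [Li⁺] = 3s.
Ksp = [Li⁺]^3[PO₄³⁻] = (3s)^3(0.121)
(3s)^3 = 5.85×10⁻⁹ / (0.121) = 4.83×10⁻⁸
s = 1.21×10⁻³ M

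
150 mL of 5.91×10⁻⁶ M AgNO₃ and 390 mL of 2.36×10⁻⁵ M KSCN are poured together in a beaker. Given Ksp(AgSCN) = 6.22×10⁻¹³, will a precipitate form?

After mixing, V = 150 mL + 390 mL = 540 mL.
[Ag⁺] = (5.91×10⁻⁶)(150)/540 = 1.64×10⁻⁶ M
[SCN⁻] = (2.36×10⁻⁵)(390)/540 = 1.70×10⁻⁵ M
Q = [Ag⁺][SCN⁻] = 2.80×10⁻¹¹
Since Q (2.80×10⁻¹¹) exceeds Ksp (6.22×10⁻¹³), AgSCN will precipitate.

Yes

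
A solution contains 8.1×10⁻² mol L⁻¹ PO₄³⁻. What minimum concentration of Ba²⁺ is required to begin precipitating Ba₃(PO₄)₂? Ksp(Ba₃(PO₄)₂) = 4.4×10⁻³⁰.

The threshold for precipitation is Q = Ksp.
Ba₃(PO₄)₂(s) ⇌ 3 Ba²⁺(aq) + 2 PO₄³⁻(aq)
Ksp = [Ba²⁺]^3[PO₄³⁻]^2 = [Ba²⁺]^3(8.1×10⁻²)^2
[Ba²⁺]^3 = 4.4×10⁻³⁰ / (8.1×10⁻²)^2 = 6.7×10⁻²⁸
[Ba²⁺] = 8.8×10⁻¹⁰ mol L⁻¹

8.8×10⁻¹⁰ M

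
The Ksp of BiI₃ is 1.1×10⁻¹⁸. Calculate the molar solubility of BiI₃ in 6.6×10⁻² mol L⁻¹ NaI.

BiI₃(s) ⇌ Bi³⁺(aq) + 3 I⁻(aq)
With I⁻ already at 6.6×10⁻² mol L⁻¹ and s small, take [I⁻] ≈ 6.6×10⁻² mol L⁻¹ and [Bi³⁺] = s.
Ksp = [Bi³⁺][I⁻]^3 = s(6.6×10⁻²)^3
s = 1.1×10⁻¹⁸ / (6.6×10⁻²)^3 = 3.8×10⁻¹⁵
s = 3.8×10⁻¹⁵ mol L⁻¹

3.8×10⁻¹⁵ M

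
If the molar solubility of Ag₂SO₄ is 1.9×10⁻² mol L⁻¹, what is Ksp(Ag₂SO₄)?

Ksp = 2.7×10⁻⁵

Ag₂SO₄(s) ⇌ 2 Ag⁺(aq) + SO₄²⁻(aq)
For each mole of Ag₂SO₄ that dissolves per liter, [Ag⁺] = 2s and [SO₄²⁻] = s; let s denote this solubility.
Ksp = [Ag⁺]^2[SO₄²⁻] = (2s)^2 · s = 4s^3
Ksp = 4 × (1.9×10⁻²)^3 = 2.7×10⁻⁵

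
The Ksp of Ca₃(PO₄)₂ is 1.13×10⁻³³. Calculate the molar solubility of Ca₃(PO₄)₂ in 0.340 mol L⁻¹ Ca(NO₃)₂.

8.48×10⁻¹⁷ M

Ca₃(PO₄)₂(s) ⇌ 3 Ca²⁺(aq) + 2 PO₄³⁻(aq)
The solution already contains Ca²⁺ at 0.340 mol L⁻¹. Let s be the molar solubility of Ca₃(PO₄)₂.
[Ca²⁺] ≈ 0.340 mol L⁻¹ (common ion dominates); [PO₄³⁻] = 2s.
Ksp = [Ca²⁺]^3[PO₄³⁻]^2 = (0.340)^3(2s)^2
(2s)^2 = 1.13×10⁻³³ / (0.340)^3 = 2.88×10⁻³²
s = 8.48×10⁻¹⁷ mol L⁻¹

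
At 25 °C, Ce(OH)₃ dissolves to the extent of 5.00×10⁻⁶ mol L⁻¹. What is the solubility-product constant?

Ce(OH)₃(s) ⇌ Ce³⁺(aq) + 3 OH⁻(aq)
If s mol/L of Ce(OH)₃ dissolves, [Ce³⁺] = s and [OH⁻] = 3s.
Ksp = [Ce³⁺][OH⁻]^3 = s · (3s)^3 = 27s^4
Ksp = 27 × (5.00×10⁻⁶)^4 = 1.69×10⁻²⁰

Ksp = 1.69×10⁻²⁰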